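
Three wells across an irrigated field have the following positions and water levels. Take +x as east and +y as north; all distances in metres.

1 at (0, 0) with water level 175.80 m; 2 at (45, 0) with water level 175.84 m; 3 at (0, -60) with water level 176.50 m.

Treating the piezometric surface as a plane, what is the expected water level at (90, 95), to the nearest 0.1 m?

174.8 m

∂h/∂x = (175.84 − 175.80) / (45 − 0) = +0.0008889
∂h/∂y = (176.50 − 175.80) / (-60 − 0) = -0.01167
h(90, 95) = 175.80 + (+0.0008889)·(90) + (-0.01167)·(95) = 175.80 +0.080 -1.108 = 174.772 m.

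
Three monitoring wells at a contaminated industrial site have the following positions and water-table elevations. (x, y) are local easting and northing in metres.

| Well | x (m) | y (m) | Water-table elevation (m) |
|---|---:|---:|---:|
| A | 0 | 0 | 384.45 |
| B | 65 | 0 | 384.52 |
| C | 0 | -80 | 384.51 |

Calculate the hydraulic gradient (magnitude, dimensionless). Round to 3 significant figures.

0.00131

∂h/∂x = (384.52 − 384.45) / (65 − 0) = +0.001077
∂h/∂y = (384.51 − 384.45) / (-80 − 0) = -0.0007500
|∇h| = √(0.001077² + -0.0007500²) = 0.001312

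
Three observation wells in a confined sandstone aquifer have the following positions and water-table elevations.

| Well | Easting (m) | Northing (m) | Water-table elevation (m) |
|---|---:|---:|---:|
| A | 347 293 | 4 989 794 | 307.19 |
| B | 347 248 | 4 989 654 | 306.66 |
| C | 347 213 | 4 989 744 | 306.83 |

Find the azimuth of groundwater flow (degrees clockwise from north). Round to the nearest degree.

222°

Differences from A: to B (Δx, Δy, Δh) = (-45, -140, -0.53); to C = (-80, -50, -0.36).
Solve a·Δx + b·Δy = Δh: det = (-45)·(-50) − (-80)·(-140) = -8950.
∂h/∂x = [(-0.53)·(-50) − (-0.36)·(-140)] / -8950 = +0.002670
∂h/∂y = [(-45)·(-0.36) − (-80)·(-0.53)] / -8950 = +0.002927
Flow direction (−∇h) has components (-0.002670 E, -0.002927 N).
Azimuth = atan2(E, N) = atan2(-0.002670, -0.002927) = 222.4° ≈ 222°.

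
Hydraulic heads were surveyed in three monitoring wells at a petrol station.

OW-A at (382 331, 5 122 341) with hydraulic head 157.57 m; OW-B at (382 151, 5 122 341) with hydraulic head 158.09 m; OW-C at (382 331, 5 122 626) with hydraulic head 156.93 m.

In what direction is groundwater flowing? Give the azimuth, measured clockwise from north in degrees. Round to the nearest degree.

052°

∂h/∂x = (158.09 − 157.57) / (382151 − 382331) = -0.002889
∂h/∂y = (156.93 − 157.57) / (5122626 − 5122341) = -0.002246
Flow direction (−∇h) has components (+0.002889 E, +0.002246 N).
Azimuth = atan2(E, N) = atan2(+0.002889, +0.002246) = 52.1° ≈ 052°.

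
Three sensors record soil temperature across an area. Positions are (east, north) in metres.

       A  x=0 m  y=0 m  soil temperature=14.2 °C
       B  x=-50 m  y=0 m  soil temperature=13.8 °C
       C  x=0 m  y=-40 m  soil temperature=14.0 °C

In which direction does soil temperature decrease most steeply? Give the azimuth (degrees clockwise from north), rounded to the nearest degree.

238°

∂T/∂x = (13.8 − 14.2) / (-50 − 0) = +0.008000
∂T/∂y = (14.0 − 14.2) / (-40 − 0) = +0.005000
Steepest decrease is along −∇f: components (-0.008000 E, -0.005000 N).
Azimuth = atan2(-0.008000, -0.005000) = 238.0° ≈ 238°.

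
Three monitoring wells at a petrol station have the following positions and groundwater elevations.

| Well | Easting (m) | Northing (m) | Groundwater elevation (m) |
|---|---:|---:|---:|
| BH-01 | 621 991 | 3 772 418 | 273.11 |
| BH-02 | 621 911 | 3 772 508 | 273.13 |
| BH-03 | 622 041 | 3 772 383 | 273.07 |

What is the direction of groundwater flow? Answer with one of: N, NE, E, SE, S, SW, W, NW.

Three-point gradient (reference BH-01): Δ to BH-02 = (-80, 90, +0.02), Δ to BH-03 = (50, -35, -0.04).
∂h/∂x = -0.001706, ∂h/∂y = -0.001294 (det = -1700).
Flow = −∇h = (+0.001706 east, +0.001294 north), which points northeast.

NE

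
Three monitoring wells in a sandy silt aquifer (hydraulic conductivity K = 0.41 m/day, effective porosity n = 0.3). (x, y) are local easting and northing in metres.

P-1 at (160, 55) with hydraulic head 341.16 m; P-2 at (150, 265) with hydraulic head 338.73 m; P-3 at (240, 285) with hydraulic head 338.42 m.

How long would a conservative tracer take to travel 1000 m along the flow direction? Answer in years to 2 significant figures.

With h = a·x + b·y + c and P-1 as origin, the differences give:
  (-10)·a + 210·b = -2.43
  80·a + 230·b = -2.74
Eliminate b (×230 and ×210, subtract): -19100·a = 16.500 → a = ∂h/∂x = -0.0008639
Back-substitute: b = ∂h/∂y = -0.01161.
|∇h| = √(-0.0008639² + -0.01161²) = 0.01164
Seepage velocity v = K·i/n = 0.41 × 0.01164 / 0.3 = 0.01591 m/day.
t = 1000 / 0.01591 = 6.285e+04 days = 172 years.

170 years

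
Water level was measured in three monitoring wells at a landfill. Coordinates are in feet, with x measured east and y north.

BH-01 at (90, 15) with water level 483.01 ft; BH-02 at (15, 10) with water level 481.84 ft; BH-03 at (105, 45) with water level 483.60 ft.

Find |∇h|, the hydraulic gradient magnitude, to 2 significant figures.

With h = a·x + b·y + c and BH-01 as origin, the differences give:
  (-75)·a + (-5)·b = -1.17
  15·a + 30·b = +0.59
Eliminate b (×30 and ×(-5), subtract): -2175·a = -32.150 → a = ∂h/∂x = +0.01478
Back-substitute: b = ∂h/∂y = +0.01228.
|∇h| = √(0.01478² + 0.01228²) = 0.01922

0.019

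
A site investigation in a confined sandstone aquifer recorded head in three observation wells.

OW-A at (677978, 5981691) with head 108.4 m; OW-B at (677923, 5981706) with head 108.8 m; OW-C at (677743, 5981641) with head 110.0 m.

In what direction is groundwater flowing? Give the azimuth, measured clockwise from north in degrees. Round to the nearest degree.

With h = a·x + b·y + c and OW-A as origin, the differences give:
  (-55)·a + 15·b = +0.4
  (-235)·a + (-50)·b = +1.6
Eliminate b (×(-50) and ×15, subtract): 6275·a = -44.00 → a = ∂h/∂x = -0.007012
Back-substitute: b = ∂h/∂y = +0.0009562.
Flow direction (−∇h) has components (+0.007012 E, -0.0009562 N).
Azimuth = atan2(E, N) = atan2(+0.007012, -0.0009562) = 97.8° ≈ 098°.

098°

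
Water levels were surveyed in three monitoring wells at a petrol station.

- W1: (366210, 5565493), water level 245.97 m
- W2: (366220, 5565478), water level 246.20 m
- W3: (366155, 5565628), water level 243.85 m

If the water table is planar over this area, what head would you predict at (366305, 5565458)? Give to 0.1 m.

246.4 m

Differences from W1: to W2 (Δx, Δy, Δh) = (10, -15, +0.23); to W3 = (-55, 135, -2.12).
Solve a·Δx + b·Δy = Δh: det = 10·135 − (-55)·(-15) = 525.
∂h/∂x = [(+0.23)·135 − (-2.12)·(-15)] / 525 = -0.001429
∂h/∂y = [10·(-2.12) − (-55)·(+0.23)] / 525 = -0.01629
h(366305, 5565458) = 245.97 + (-0.001429)·(95) + (-0.01629)·(-35) = 245.97 -0.136 +0.570 = 246.404 m.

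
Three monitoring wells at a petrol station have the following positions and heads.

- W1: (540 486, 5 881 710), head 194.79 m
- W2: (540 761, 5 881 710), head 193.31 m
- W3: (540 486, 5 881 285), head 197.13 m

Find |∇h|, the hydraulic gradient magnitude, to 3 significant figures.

0.00770

∂h/∂x = (193.31 − 194.79) / (540761 − 540486) = -0.005382
∂h/∂y = (197.13 − 194.79) / (5881285 − 5881710) = -0.005506
|∇h| = √(-0.005382² + -0.005506²) = 0.007699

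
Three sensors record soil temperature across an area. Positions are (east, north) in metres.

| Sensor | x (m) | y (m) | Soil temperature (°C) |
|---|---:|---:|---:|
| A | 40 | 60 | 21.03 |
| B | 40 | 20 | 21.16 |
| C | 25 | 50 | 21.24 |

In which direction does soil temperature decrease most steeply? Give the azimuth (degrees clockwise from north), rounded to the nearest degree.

Taking A as reference: B−A = (0, -40, +0.13); C−A = (-15, -10, +0.21).
Determinant of the coordinate differences = 0·(-10) − (-15)·(-40) = -600.
∂T/∂x = [(+0.13)·(-10) − (+0.21)·(-40)] / -600 = -0.01183
∂T/∂y = [0·(+0.21) − (-15)·(+0.13)] / -600 = -0.003250
Steepest decrease is along −∇f: components (+0.01183 E, +0.003250 N).
Azimuth = atan2(+0.01183, +0.003250) = 74.6° ≈ 075°.

075°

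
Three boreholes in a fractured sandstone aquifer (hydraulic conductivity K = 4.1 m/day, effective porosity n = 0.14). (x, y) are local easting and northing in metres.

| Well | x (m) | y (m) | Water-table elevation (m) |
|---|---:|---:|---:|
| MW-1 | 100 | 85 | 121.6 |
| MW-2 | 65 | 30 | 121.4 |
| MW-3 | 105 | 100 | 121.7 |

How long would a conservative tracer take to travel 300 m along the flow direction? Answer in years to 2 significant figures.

Differences from MW-1: to MW-2 (Δx, Δy, Δh) = (-35, -55, -0.2); to MW-3 = (5, 15, +0.1).
Solve a·Δx + b·Δy = Δh: det = (-35)·15 − 5·(-55) = -250.
∂h/∂x = [(-0.2)·15 − (+0.1)·(-55)] / -250 = -0.01000
∂h/∂y = [(-35)·(+0.1) − 5·(-0.2)] / -250 = +0.01000
|∇h| = √(-0.01000² + 0.01000²) = 0.01414
Seepage velocity v = K·i/n = 4.1 × 0.01414 / 0.14 = 0.4141 m/day.
t = 300 / 0.4141 = 724.5 days = 1.98 years.

2.0 years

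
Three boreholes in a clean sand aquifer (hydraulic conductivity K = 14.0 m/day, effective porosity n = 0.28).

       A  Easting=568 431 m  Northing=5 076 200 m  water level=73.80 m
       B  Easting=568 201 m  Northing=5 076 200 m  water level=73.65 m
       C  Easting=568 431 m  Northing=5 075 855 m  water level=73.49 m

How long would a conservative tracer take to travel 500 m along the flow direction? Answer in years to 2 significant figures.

25 years

∂h/∂x = (73.65 − 73.80) / (568201 − 568431) = +0.0006522
∂h/∂y = (73.49 − 73.80) / (5075855 − 5076200) = +0.0008986
|∇h| = √(0.0006522² + 0.0008986²) = 0.00111
Seepage velocity v = K·i/n = 14.0 × 0.00111 / 0.28 = 0.0555 m/day.
t = 500 / 0.0555 = 9009 days = 24.7 years.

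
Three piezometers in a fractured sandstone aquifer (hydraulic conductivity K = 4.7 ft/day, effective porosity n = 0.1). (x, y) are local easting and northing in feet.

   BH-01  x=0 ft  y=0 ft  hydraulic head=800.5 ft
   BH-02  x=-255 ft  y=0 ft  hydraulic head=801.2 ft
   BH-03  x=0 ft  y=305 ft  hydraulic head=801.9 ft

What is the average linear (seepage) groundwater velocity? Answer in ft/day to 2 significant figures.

∂h/∂x = (801.2 − 800.5) / (-255 − 0) = -0.002745
∂h/∂y = (801.9 − 800.5) / (305 − 0) = +0.004590
|∇h| = √(-0.002745² + 0.004590²) = 0.005348
Seepage velocity v = K·i/n = 4.7 × 0.005348 / 0.1 = 0.2514 ft/day.

0.25 ft/day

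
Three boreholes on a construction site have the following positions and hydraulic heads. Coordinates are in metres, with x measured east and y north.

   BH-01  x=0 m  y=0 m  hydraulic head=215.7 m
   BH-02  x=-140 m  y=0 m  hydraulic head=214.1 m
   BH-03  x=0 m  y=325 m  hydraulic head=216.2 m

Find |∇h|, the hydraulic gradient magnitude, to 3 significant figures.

∂h/∂x = (214.1 − 215.7) / (-140 − 0) = +0.01143
∂h/∂y = (216.2 − 215.7) / (325 − 0) = +0.001538
|∇h| = √(0.01143² + 0.001538²) = 0.01153

0.0115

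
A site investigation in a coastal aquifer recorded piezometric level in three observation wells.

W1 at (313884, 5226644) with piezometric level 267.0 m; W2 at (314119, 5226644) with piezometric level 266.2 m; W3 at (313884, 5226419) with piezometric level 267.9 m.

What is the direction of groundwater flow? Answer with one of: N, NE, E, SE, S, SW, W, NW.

NE

∂h/∂x = (266.2 − 267.0) / (314119 − 313884) = -0.003404
∂h/∂y = (267.9 − 267.0) / (5226419 − 5226644) = -0.004000
Flow = −∇h = (+0.003404 east, +0.004000 north), which points northeast.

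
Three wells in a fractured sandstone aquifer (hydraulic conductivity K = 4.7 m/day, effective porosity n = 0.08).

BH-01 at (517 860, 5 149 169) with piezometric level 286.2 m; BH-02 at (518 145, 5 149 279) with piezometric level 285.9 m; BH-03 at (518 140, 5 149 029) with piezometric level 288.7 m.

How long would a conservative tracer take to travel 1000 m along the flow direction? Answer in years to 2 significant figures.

Differences from BH-01: to BH-02 (Δx, Δy, Δh) = (285, 110, -0.3); to BH-03 = (280, -140, +2.5).
Determinant of the coordinate differences = 285·(-140) − 280·110 = -70700.
∂h/∂x = [(-0.3)·(-140) − (+2.5)·110] / -70700 = +0.003296
∂h/∂y = [285·(+2.5) − 280·(-0.3)] / -70700 = -0.01127
|∇h| = √(0.003296² + -0.01127²) = 0.01174
Seepage velocity v = K·i/n = 4.7 × 0.01174 / 0.08 = 0.6897 m/day.
t = 1000 / 0.6897 = 1450 days = 3.97 years.

4.0 years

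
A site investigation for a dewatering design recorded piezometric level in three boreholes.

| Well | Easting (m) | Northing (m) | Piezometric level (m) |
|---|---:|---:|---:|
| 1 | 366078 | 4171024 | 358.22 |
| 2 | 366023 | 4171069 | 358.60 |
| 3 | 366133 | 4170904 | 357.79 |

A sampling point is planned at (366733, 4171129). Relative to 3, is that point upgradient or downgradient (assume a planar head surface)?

With h = a·x + b·y + c and 1 as origin, the differences give:
  (-55)·a + 45·b = +0.38
  55·a + (-120)·b = -0.43
Eliminate b (×(-120) and ×45, subtract): 4125·a = -26.250 → a = ∂h/∂x = -0.006364
Back-substitute: b = ∂h/∂y = +0.0006667.
Head at (366733, 4171129) = 358.22 + (-0.006364)·(655) + (+0.0006667)·(105) = 354.12 m.
That is lower than the 357.79 m at 3, so the point is downgradient.

downgradient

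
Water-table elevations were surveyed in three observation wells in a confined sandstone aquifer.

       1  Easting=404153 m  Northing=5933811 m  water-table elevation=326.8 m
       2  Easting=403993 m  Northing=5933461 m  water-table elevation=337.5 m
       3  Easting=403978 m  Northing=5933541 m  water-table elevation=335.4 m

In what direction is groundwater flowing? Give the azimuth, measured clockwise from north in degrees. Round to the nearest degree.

Differences from 1: to 2 (Δx, Δy, Δh) = (-160, -350, +10.7); to 3 = (-175, -270, +8.6).
Determinant of the coordinate differences = (-160)·(-270) − (-175)·(-350) = -18050.
∂h/∂x = [(+10.7)·(-270) − (+8.6)·(-350)] / -18050 = -0.006704
∂h/∂y = [(-160)·(+8.6) − (-175)·(+10.7)] / -18050 = -0.02751
Flow direction (−∇h) has components (+0.006704 E, +0.02751 N).
Azimuth = atan2(E, N) = atan2(+0.006704, +0.02751) = 13.7° ≈ 014°.

014°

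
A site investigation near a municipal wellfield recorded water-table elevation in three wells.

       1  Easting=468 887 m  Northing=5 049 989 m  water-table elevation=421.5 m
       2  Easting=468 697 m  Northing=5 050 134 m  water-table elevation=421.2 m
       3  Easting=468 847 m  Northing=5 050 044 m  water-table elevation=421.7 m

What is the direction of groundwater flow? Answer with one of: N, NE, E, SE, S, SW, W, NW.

SW

Taking 1 as reference: 2−1 = (-190, 145, -0.3); 3−1 = (-40, 55, +0.2).
Solve a·Δx + b·Δy = Δh: det = (-190)·55 − (-40)·145 = -4650.
∂h/∂x = [(-0.3)·55 − (+0.2)·145] / -4650 = +0.009785
∂h/∂y = [(-190)·(+0.2) − (-40)·(-0.3)] / -4650 = +0.01075
Flow = −∇h = (-0.009785 east, -0.01075 north), which points southwest.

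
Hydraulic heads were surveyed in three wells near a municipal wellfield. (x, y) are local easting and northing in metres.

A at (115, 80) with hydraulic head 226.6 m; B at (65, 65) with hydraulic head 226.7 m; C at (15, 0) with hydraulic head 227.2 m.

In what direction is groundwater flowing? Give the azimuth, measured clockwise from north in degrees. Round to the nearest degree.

With h = a·x + b·y + c and A as origin, the differences give:
  (-50)·a + (-15)·b = +0.1
  (-100)·a + (-80)·b = +0.6
Eliminate b (×(-80) and ×(-15), subtract): 2500·a = 1.00 → a = ∂h/∂x = +0.0004000
Back-substitute: b = ∂h/∂y = -0.008000.
Flow direction (−∇h) has components (-0.0004000 E, +0.008000 N).
Azimuth = atan2(E, N) = atan2(-0.0004000, +0.008000) = 357.1° ≈ 357°.

357°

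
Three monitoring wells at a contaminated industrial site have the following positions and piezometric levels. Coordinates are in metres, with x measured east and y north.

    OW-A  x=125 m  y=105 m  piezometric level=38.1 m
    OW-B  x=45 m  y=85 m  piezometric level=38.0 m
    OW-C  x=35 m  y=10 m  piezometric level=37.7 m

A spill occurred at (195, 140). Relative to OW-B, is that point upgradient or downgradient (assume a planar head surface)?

Differences from OW-A: to OW-B (Δx, Δy, Δh) = (-80, -20, -0.1); to OW-C = (-90, -95, -0.4).
Determinant of the coordinate differences = (-80)·(-95) − (-90)·(-20) = 5800.
∂h/∂x = [(-0.1)·(-95) − (-0.4)·(-20)] / 5800 = +0.0002586
∂h/∂y = [(-80)·(-0.4) − (-90)·(-0.1)] / 5800 = +0.003966
Head at (195, 140) = 38.1 + (+0.0002586)·(70) + (+0.003966)·(35) = 38.26 m.
That is higher than the 38.0 m at OW-B, so the point is upgradient.

upgradient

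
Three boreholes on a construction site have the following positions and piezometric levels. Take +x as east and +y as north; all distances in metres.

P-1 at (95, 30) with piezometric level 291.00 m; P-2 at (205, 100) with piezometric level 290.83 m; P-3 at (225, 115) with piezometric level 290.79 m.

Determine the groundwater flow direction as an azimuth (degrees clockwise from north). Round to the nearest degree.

346°

Three-point gradient (reference P-1): Δ to P-2 = (110, 70, -0.17), Δ to P-3 = (130, 85, -0.21).
∂h/∂x = +0.0010000, ∂h/∂y = -0.004000 (det = 250).
Flow direction (−∇h) has components (-0.0010000 E, +0.004000 N).
Azimuth = atan2(E, N) = atan2(-0.0010000, +0.004000) = 346.0° ≈ 346°.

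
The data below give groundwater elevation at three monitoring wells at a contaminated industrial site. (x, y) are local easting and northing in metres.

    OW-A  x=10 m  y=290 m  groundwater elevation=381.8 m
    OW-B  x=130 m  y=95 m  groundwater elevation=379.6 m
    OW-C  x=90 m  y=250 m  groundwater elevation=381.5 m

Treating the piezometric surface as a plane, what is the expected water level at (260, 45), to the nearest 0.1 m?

Taking OW-A as reference: OW-B−OW-A = (120, -195, -2.2); OW-C−OW-A = (80, -40, -0.3).
Solve a·Δx + b·Δy = Δh: det = 120·(-40) − 80·(-195) = 10800.
∂h/∂x = [(-2.2)·(-40) − (-0.3)·(-195)] / 10800 = +0.002731
∂h/∂y = [120·(-0.3) − 80·(-2.2)] / 10800 = +0.01296
h(260, 45) = 381.8 + (+0.002731)·(250) + (+0.01296)·(-245) = 381.8 +0.683 -3.176 = 379.307 m.

379.3 m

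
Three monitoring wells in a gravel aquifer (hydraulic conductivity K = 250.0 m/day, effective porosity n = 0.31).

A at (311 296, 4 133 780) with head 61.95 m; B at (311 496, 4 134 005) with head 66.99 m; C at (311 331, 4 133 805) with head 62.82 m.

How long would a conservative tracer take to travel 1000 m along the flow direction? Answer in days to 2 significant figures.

51 days

Three-point gradient (reference A): Δ to B = (200, 225, +5.04), Δ to C = (35, 25, +0.87).
∂h/∂x = +0.02426, ∂h/∂y = +0.0008348 (det = -2875).
|∇h| = √(0.02426² + 0.0008348²) = 0.02427
Seepage velocity v = K·i/n = 250.0 × 0.02427 / 0.31 = 19.57 m/day.
t = 1000 / 19.57 = 51.1 days.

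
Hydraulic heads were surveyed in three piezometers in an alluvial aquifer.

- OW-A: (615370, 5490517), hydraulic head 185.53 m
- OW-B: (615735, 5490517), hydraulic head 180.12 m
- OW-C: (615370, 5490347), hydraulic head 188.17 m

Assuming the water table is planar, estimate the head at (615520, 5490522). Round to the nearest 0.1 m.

183.2 m

∂h/∂x = (180.12 − 185.53) / (615735 − 615370) = -0.01482
∂h/∂y = (188.17 − 185.53) / (5490347 − 5490517) = -0.01553
h(615520, 5490522) = 185.53 + (-0.01482)·(150) + (-0.01553)·(5) = 185.53 -2.223 -0.078 = 183.229 m.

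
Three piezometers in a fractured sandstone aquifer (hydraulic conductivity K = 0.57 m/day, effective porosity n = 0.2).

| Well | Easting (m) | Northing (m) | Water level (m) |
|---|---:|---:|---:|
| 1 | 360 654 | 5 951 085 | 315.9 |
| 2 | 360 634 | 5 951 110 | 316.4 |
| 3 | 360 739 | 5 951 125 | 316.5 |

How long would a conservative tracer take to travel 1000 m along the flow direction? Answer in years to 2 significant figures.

51 years

Taking 1 as reference: 2−1 = (-20, 25, +0.5); 3−1 = (85, 40, +0.6).
Solve a·Δx + b·Δy = Δh: det = (-20)·40 − 85·25 = -2925.
∂h/∂x = [(+0.5)·40 − (+0.6)·25] / -2925 = -0.001709
∂h/∂y = [(-20)·(+0.6) − 85·(+0.5)] / -2925 = +0.01863
|∇h| = √(-0.001709² + 0.01863²) = 0.01871
Seepage velocity v = K·i/n = 0.57 × 0.01871 / 0.2 = 0.05332 m/day.
t = 1000 / 0.05332 = 1.875e+04 days = 51.3 years.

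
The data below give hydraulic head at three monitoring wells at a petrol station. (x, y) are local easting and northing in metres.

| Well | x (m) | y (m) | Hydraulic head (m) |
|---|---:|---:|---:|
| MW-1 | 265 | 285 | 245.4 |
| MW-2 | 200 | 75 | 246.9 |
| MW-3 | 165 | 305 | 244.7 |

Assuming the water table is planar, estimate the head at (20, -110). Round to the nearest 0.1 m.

247.6 m

Differences from MW-1: to MW-2 (Δx, Δy, Δh) = (-65, -210, +1.5); to MW-3 = (-100, 20, -0.7).
Solve a·Δx + b·Δy = Δh: det = (-65)·20 − (-100)·(-210) = -22300.
∂h/∂x = [(+1.5)·20 − (-0.7)·(-210)] / -22300 = +0.005247
∂h/∂y = [(-65)·(-0.7) − (-100)·(+1.5)] / -22300 = -0.008767
h(20, -110) = 245.4 + (+0.005247)·(-245) + (-0.008767)·(-395) = 245.4 -1.285 +3.463 = 247.577 m.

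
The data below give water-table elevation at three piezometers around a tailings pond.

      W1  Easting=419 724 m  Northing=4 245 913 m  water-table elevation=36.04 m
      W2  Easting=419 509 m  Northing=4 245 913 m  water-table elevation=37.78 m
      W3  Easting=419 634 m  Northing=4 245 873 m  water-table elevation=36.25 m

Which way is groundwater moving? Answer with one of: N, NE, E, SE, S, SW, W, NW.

SE

Differences from W1: to W2 (Δx, Δy, Δh) = (-215, 0, +1.74); to W3 = (-90, -40, +0.21).
Determinant of the coordinate differences = (-215)·(-40) − (-90)·0 = 8600.
∂h/∂x = [(+1.74)·(-40) − (+0.21)·0] / 8600 = -0.008093
∂h/∂y = [(-215)·(+0.21) − (-90)·(+1.74)] / 8600 = +0.01296
Flow = −∇h = (+0.008093 east, -0.01296 north), which points southeast.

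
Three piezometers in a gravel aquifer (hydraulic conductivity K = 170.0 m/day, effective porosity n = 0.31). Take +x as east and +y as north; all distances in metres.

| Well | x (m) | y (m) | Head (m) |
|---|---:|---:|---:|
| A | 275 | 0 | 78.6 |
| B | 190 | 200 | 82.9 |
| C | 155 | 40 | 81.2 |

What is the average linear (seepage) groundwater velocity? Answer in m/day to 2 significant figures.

Three-point gradient (reference A): Δ to B = (-85, 200, +4.3), Δ to C = (-120, 40, +2.6).
∂h/∂x = -0.01689, ∂h/∂y = +0.01432 (det = 20600).
|∇h| = √(-0.01689² + 0.01432²) = 0.02214
Seepage velocity v = K·i/n = 170.0 × 0.02214 / 0.31 = 12.14 m/day.

12 m/day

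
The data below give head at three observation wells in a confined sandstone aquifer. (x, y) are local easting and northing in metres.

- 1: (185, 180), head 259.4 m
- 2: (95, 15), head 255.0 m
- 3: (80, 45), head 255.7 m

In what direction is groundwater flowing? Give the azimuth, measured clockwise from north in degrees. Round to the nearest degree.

187°

Differences from 1: to 2 (Δx, Δy, Δh) = (-90, -165, -4.4); to 3 = (-105, -135, -3.7).
Solve a·Δx + b·Δy = Δh: det = (-90)·(-135) − (-105)·(-165) = -5175.
∂h/∂x = [(-4.4)·(-135) − (-3.7)·(-165)] / -5175 = +0.003188
∂h/∂y = [(-90)·(-3.7) − (-105)·(-4.4)] / -5175 = +0.02493
Flow direction (−∇h) has components (-0.003188 E, -0.02493 N).
Azimuth = atan2(E, N) = atan2(-0.003188, -0.02493) = 187.3° ≈ 187°.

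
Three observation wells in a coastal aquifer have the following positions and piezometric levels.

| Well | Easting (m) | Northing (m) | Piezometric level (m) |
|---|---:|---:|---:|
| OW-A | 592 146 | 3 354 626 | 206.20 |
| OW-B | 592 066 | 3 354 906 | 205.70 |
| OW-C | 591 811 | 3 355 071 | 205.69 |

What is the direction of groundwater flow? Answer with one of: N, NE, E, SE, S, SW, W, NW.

NE

Three-point gradient (reference OW-A): Δ to OW-B = (-80, 280, -0.50), Δ to OW-C = (-335, 445, -0.51).
∂h/∂x = -0.001369, ∂h/∂y = -0.002177 (det = 58200).
Flow = −∇h = (+0.001369 east, +0.002177 north), which points northeast.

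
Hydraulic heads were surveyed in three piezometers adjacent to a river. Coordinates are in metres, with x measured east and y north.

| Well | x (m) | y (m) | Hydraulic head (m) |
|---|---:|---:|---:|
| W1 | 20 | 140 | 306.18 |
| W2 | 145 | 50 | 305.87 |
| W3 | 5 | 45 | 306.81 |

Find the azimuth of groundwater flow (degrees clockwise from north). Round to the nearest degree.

049°

Differences from W1: to W2 (Δx, Δy, Δh) = (125, -90, -0.31); to W3 = (-15, -95, +0.63).
Determinant of the coordinate differences = 125·(-95) − (-15)·(-90) = -13225.
∂h/∂x = [(-0.31)·(-95) − (+0.63)·(-90)] / -13225 = -0.006514
∂h/∂y = [125·(+0.63) − (-15)·(-0.31)] / -13225 = -0.005603
Flow direction (−∇h) has components (+0.006514 E, +0.005603 N).
Azimuth = atan2(E, N) = atan2(+0.006514, +0.005603) = 49.3° ≈ 049°.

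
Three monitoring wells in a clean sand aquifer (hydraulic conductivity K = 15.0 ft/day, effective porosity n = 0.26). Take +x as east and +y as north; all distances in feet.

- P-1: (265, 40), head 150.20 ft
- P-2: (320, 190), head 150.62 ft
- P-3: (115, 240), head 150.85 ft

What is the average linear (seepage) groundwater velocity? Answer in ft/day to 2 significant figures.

Taking P-1 as reference: P-2−P-1 = (55, 150, +0.42); P-3−P-1 = (-150, 200, +0.65).
Determinant of the coordinate differences = 55·200 − (-150)·150 = 33500.
∂h/∂x = [(+0.42)·200 − (+0.65)·150] / 33500 = -0.0004030
∂h/∂y = [55·(+0.65) − (-150)·(+0.42)] / 33500 = +0.002948
|∇h| = √(-0.0004030² + 0.002948²) = 0.002975
Seepage velocity v = K·i/n = 15.0 × 0.002975 / 0.26 = 0.1716 ft/day.

0.17 ft/day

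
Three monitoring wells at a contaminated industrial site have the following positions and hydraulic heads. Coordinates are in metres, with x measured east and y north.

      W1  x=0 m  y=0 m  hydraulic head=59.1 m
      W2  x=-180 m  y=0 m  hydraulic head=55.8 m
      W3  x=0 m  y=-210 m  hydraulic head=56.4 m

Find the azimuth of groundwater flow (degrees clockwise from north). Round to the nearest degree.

∂h/∂x = (55.8 − 59.1) / (-180 − 0) = +0.01833
∂h/∂y = (56.4 − 59.1) / (-210 − 0) = +0.01286
Flow direction (−∇h) has components (-0.01833 E, -0.01286 N).
Azimuth = atan2(E, N) = atan2(-0.01833, -0.01286) = 235.0° ≈ 235°.

235°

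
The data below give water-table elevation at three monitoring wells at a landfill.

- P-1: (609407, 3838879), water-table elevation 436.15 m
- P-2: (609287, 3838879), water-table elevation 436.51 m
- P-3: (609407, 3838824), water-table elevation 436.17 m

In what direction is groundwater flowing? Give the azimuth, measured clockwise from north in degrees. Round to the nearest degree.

∂h/∂x = (436.51 − 436.15) / (609287 − 609407) = -0.003000
∂h/∂y = (436.17 − 436.15) / (3838824 − 3838879) = -0.0003636
Flow direction (−∇h) has components (+0.003000 E, +0.0003636 N).
Azimuth = atan2(E, N) = atan2(+0.003000, +0.0003636) = 83.1° ≈ 083°.

083°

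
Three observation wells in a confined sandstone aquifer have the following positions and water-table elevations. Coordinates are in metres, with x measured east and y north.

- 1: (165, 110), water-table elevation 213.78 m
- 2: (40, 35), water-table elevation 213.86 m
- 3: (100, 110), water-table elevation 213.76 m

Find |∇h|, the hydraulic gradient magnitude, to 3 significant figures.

0.00161

With h = a·x + b·y + c and 1 as origin, the differences give:
  (-125)·a + (-75)·b = +0.08
  (-65)·a + 0·b = -0.02
Eliminate b (×0 and ×(-75), subtract): -4875·a = -1.500 → a = ∂h/∂x = +0.0003077
Back-substitute: b = ∂h/∂y = -0.001579.
|∇h| = √(0.0003077² + -0.001579²) = 0.001609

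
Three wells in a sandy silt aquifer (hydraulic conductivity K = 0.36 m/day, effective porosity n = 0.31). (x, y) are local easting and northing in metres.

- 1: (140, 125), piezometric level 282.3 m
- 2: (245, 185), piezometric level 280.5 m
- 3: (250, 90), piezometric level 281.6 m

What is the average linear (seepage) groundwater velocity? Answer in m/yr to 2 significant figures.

6.7 m/yr

Taking 1 as reference: 2−1 = (105, 60, -1.8); 3−1 = (110, -35, -0.7).
Determinant of the coordinate differences = 105·(-35) − 110·60 = -10275.
∂h/∂x = [(-1.8)·(-35) − (-0.7)·60] / -10275 = -0.01022
∂h/∂y = [105·(-0.7) − 110·(-1.8)] / -10275 = -0.01212
|∇h| = √(-0.01022² + -0.01212²) = 0.01585
Seepage velocity v = K·i/n = 0.36 × 0.01585 / 0.31 = 0.01841 m/day = 6.724 m/yr.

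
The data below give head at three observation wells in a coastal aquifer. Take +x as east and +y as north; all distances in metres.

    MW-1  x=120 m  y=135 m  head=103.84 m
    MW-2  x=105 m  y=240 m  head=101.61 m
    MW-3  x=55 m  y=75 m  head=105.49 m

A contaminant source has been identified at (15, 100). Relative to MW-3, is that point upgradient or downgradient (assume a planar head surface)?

With h = a·x + b·y + c and MW-1 as origin, the differences give:
  (-15)·a + 105·b = -2.23
  (-65)·a + (-60)·b = +1.65
Eliminate b (×(-60) and ×105, subtract): 7725·a = -39.450 → a = ∂h/∂x = -0.005107
Back-substitute: b = ∂h/∂y = -0.02197.
Head at (15, 100) = 103.84 + (-0.005107)·(-105) + (-0.02197)·(-35) = 105.15 m.
That is lower than the 105.49 m at MW-3, so the point is downgradient.

downgradient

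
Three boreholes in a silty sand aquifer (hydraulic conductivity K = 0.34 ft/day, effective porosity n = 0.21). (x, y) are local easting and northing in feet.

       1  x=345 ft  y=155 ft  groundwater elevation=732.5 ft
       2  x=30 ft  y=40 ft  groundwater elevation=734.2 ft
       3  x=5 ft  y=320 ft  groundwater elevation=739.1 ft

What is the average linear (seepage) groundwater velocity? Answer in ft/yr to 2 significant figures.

Taking 1 as reference: 2−1 = (-315, -115, +1.7); 3−1 = (-340, 165, +6.6).
Solve a·Δx + b·Δy = Δh: det = (-315)·165 − (-340)·(-115) = -91075.
∂h/∂x = [(+1.7)·165 − (+6.6)·(-115)] / -91075 = -0.01141
∂h/∂y = [(-315)·(+6.6) − (-340)·(+1.7)] / -91075 = +0.01648
|∇h| = √(-0.01141² + 0.01648²) = 0.02004
Seepage velocity v = K·i/n = 0.34 × 0.02004 / 0.21 = 0.03245 ft/day = 11.85 ft/yr.

12 ft/yr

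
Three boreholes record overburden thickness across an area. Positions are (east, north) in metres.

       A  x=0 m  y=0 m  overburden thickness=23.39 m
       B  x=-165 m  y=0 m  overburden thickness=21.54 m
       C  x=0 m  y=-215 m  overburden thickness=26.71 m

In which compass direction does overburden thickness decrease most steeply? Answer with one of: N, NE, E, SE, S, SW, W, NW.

NW

∂d/∂x = (21.54 − 23.39) / (-165 − 0) = +0.01121
∂d/∂y = (26.71 − 23.39) / (-215 − 0) = -0.01544
Steepest decrease is along −∇f = (-0.01121 E, +0.01544 N) → northwest.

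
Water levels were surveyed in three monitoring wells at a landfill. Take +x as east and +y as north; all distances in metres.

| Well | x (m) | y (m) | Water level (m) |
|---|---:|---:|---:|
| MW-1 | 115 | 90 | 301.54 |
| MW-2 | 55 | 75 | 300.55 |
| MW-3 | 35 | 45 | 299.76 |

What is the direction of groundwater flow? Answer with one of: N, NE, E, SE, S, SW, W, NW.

With h = a·x + b·y + c and MW-1 as origin, the differences give:
  (-60)·a + (-15)·b = -0.99
  (-80)·a + (-45)·b = -1.78
Eliminate b (×(-45) and ×(-15), subtract): 1500·a = 17.850 → a = ∂h/∂x = +0.01190
Back-substitute: b = ∂h/∂y = +0.01840.
Flow = −∇h = (-0.01190 east, -0.01840 north), which points southwest.

SW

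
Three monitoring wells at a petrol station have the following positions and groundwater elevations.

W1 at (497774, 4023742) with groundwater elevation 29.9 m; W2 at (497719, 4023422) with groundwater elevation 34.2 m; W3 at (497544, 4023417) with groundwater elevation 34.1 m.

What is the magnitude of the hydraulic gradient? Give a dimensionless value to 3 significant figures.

0.0136

Taking W1 as reference: W2−W1 = (-55, -320, +4.3); W3−W1 = (-230, -325, +4.2).
Determinant of the coordinate differences = (-55)·(-325) − (-230)·(-320) = -55725.
∂h/∂x = [(+4.3)·(-325) − (+4.2)·(-320)] / -55725 = +0.0009601
∂h/∂y = [(-55)·(+4.2) − (-230)·(+4.3)] / -55725 = -0.01360
|∇h| = √(0.0009601² + -0.01360²) = 0.01363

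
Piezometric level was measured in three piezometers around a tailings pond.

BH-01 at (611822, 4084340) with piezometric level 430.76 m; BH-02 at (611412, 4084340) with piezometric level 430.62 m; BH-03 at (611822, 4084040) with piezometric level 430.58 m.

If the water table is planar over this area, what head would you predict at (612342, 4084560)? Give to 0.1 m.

431.1 m

∂h/∂x = (430.62 − 430.76) / (611412 − 611822) = +0.0003415
∂h/∂y = (430.58 − 430.76) / (4084040 − 4084340) = +0.0006000
h(612342, 4084560) = 430.76 + (+0.0003415)·(520) + (+0.0006000)·(220) = 430.76 +0.178 +0.132 = 431.070 m.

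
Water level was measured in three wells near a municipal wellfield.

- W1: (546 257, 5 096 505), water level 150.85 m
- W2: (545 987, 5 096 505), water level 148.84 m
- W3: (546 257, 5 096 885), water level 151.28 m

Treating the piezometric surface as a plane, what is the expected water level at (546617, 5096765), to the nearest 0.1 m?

∂h/∂x = (148.84 − 150.85) / (545987 − 546257) = +0.007444
∂h/∂y = (151.28 − 150.85) / (5096885 − 5096505) = +0.001132
h(546617, 5096765) = 150.85 + (+0.007444)·(360) + (+0.001132)·(260) = 150.85 +2.680 +0.294 = 153.824 m.

153.8 m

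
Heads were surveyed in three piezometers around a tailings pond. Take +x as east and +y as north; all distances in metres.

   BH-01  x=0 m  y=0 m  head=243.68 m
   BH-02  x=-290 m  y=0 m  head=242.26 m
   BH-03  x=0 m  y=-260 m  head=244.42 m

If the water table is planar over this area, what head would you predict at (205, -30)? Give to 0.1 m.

244.8 m

∂h/∂x = (242.26 − 243.68) / (-290 − 0) = +0.004897
∂h/∂y = (244.42 − 243.68) / (-260 − 0) = -0.002846
h(205, -30) = 243.68 + (+0.004897)·(205) + (-0.002846)·(-30) = 243.68 +1.004 +0.085 = 244.769 m.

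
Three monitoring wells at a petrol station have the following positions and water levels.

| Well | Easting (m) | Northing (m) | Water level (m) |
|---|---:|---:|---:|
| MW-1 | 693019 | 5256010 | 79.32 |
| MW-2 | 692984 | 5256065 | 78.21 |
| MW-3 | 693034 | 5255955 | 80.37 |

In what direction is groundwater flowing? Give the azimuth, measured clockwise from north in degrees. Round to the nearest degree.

Differences from MW-1: to MW-2 (Δx, Δy, Δh) = (-35, 55, -1.11); to MW-3 = (15, -55, +1.05).
Solve a·Δx + b·Δy = Δh: det = (-35)·(-55) − 15·55 = 1100.
∂h/∂x = [(-1.11)·(-55) − (+1.05)·55] / 1100 = +0.003000
∂h/∂y = [(-35)·(+1.05) − 15·(-1.11)] / 1100 = -0.01827
Flow direction (−∇h) has components (-0.003000 E, +0.01827 N).
Azimuth = atan2(E, N) = atan2(-0.003000, +0.01827) = 350.7° ≈ 351°.

351°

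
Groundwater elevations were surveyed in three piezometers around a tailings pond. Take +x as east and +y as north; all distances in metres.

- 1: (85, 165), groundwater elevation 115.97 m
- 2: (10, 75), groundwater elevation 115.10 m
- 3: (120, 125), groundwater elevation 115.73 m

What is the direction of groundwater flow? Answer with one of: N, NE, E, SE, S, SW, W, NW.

Differences from 1: to 2 (Δx, Δy, Δh) = (-75, -90, -0.87); to 3 = (35, -40, -0.24).
Determinant of the coordinate differences = (-75)·(-40) − 35·(-90) = 6150.
∂h/∂x = [(-0.87)·(-40) − (-0.24)·(-90)] / 6150 = +0.002146
∂h/∂y = [(-75)·(-0.24) − 35·(-0.87)] / 6150 = +0.007878
Flow = −∇h = (-0.002146 east, -0.007878 north), which points south.

S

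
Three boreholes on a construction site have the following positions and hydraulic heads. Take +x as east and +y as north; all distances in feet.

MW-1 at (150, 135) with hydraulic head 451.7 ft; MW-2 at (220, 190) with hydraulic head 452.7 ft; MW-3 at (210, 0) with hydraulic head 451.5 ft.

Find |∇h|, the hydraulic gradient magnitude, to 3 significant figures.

Taking MW-1 as reference: MW-2−MW-1 = (70, 55, +1.0); MW-3−MW-1 = (60, -135, -0.2).
Solve a·Δx + b·Δy = Δh: det = 70·(-135) − 60·55 = -12750.
∂h/∂x = [(+1.0)·(-135) − (-0.2)·55] / -12750 = +0.009725
∂h/∂y = [70·(-0.2) − 60·(+1.0)] / -12750 = +0.005804
|∇h| = √(0.009725² + 0.005804²) = 0.01133

0.0113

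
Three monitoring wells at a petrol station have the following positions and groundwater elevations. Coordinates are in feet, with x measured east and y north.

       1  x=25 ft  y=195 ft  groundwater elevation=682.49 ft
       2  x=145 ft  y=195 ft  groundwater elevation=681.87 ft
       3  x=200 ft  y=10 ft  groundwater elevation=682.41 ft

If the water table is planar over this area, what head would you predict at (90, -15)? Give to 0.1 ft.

Differences from 1: to 2 (Δx, Δy, Δh) = (120, 0, -0.62); to 3 = (175, -185, -0.08).
Solve a·Δx + b·Δy = Δh: det = 120·(-185) − 175·0 = -22200.
∂h/∂x = [(-0.62)·(-185) − (-0.08)·0] / -22200 = -0.005167
∂h/∂y = [120·(-0.08) − 175·(-0.62)] / -22200 = -0.004455
h(90, -15) = 682.49 + (-0.005167)·(65) + (-0.004455)·(-210) = 682.49 -0.336 +0.936 = 683.090 ft.

683.1 ft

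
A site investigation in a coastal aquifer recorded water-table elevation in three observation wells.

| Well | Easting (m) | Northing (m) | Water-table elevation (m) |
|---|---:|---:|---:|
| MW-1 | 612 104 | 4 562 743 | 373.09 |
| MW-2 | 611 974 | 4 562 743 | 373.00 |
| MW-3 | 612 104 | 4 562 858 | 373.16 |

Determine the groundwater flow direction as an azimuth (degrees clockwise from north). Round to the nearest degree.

∂h/∂x = (373.00 − 373.09) / (611974 − 612104) = +0.0006923
∂h/∂y = (373.16 − 373.09) / (4562858 − 4562743) = +0.0006087
Flow direction (−∇h) has components (-0.0006923 E, -0.0006087 N).
Azimuth = atan2(E, N) = atan2(-0.0006923, -0.0006087) = 228.7° ≈ 229°.

229°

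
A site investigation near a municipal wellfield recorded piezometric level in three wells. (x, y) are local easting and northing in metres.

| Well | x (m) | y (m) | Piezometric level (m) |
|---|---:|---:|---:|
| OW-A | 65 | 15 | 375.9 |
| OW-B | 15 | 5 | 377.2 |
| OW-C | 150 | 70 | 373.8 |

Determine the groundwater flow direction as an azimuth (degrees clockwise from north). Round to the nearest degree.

Differences from OW-A: to OW-B (Δx, Δy, Δh) = (-50, -10, +1.3); to OW-C = (85, 55, -2.1).
Solve a·Δx + b·Δy = Δh: det = (-50)·55 − 85·(-10) = -1900.
∂h/∂x = [(+1.3)·55 − (-2.1)·(-10)] / -1900 = -0.02658
∂h/∂y = [(-50)·(-2.1) − 85·(+1.3)] / -1900 = +0.002895
Flow direction (−∇h) has components (+0.02658 E, -0.002895 N).
Azimuth = atan2(E, N) = atan2(+0.02658, -0.002895) = 96.2° ≈ 096°.

096°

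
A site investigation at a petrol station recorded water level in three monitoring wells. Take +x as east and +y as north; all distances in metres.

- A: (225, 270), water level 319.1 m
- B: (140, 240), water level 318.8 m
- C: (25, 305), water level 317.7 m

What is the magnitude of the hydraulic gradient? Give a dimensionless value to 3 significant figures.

Differences from A: to B (Δx, Δy, Δh) = (-85, -30, -0.3); to C = (-200, 35, -1.4).
Determinant of the coordinate differences = (-85)·35 − (-200)·(-30) = -8975.
∂h/∂x = [(-0.3)·35 − (-1.4)·(-30)] / -8975 = +0.005850
∂h/∂y = [(-85)·(-1.4) − (-200)·(-0.3)] / -8975 = -0.006574
|∇h| = √(0.005850² + -0.006574²) = 0.0088

0.00880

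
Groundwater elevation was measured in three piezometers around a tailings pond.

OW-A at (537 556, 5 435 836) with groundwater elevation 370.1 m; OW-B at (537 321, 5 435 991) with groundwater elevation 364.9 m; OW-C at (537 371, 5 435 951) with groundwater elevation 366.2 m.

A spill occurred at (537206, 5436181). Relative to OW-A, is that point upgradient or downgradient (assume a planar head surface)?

Three-point gradient (reference OW-A): Δ to OW-B = (-235, 155, -5.2), Δ to OW-C = (-185, 115, -3.9).
∂h/∂x = +0.003939, ∂h/∂y = -0.02758 (det = 1650).
Head at (537206, 5436181) = 370.1 + (+0.003939)·(-350) + (-0.02758)·(345) = 359.21 m.
That is lower than the 370.1 m at OW-A, so the point is downgradient.

downgradient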